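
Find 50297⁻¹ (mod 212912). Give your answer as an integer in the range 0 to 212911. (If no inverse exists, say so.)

22537

gcd(212912, 50297) by repeated division:
212912 = 4·50297 + 11724
50297 = 4·11724 + 3401
11724 = 3·3401 + 1521
3401 = 2·1521 + 359
1521 = 4·359 + 85
359 = 4·85 + 19
85 = 4·19 + 9
19 = 2·9 + 1
9 = 9·1 + 0
gcd = 1, so the inverse exists. Back-substitute:
1 = 19 − 2·9
1 = −2·85 + 9·19
1 = 9·359 − 38·85
1 = −38·1521 + 161·359
1 = 161·3401 − 360·1521
1 = −360·11724 + 1241·3401
1 = 1241·50297 − 5324·11724
1 = −5324·212912 + 22537·50297
So 50297·22537 ≡ 1 (mod 212912).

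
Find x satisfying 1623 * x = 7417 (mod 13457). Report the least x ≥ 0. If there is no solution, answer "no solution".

First find gcd(1623, 13457):
13457 = 8×1623 + 473
1623 = 3×473 + 204
473 = 2×204 + 65
204 = 3×65 + 9
65 = 7×9 + 2
9 = 4×2 + 1
2 = 2×1 + 0
gcd = 1, so a unique solution mod 13457 exists.
Back-substitute for the Bézout coefficients:
1 = 9 − 4·2
1 = −4·65 + 29·9
1 = 29·204 − 91·65
1 = −91·473 + 211·204
1 = 211·1623 − 724·473
1 = −724·13457 + 6003·1623
So 1623·(6003) ≡ 1 (mod 13457), giving 1623⁻¹ ≡ 6003.
x ≡ 1623⁻¹·7417 ≡ 6003·7417 ≡ 8495 (mod 13457).

8495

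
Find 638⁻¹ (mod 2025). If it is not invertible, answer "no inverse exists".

1952

Apply the Euclidean algorithm to 2025 and 638:
2025 = 3*638 + 111
638 = 5*111 + 83
111 = 1*83 + 28
83 = 2*28 + 27
28 = 1*27 + 1
27 = 27*1 + 0
The gcd is 1. Working backward:
1 = 28 − 27
1 = −83 + 3·28
1 = 3·111 − 4·83
1 = −4·638 + 23·111
1 = 23·2025 − 73·638
So 638·(-73) ≡ 1 (mod 2025), and -73 ≡ 1952 (mod 2025).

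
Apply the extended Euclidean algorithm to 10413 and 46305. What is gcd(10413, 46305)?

9

Euclidean algorithm:
46305 = 4·10413 + 4653
10413 = 2·4653 + 1107
4653 = 4·1107 + 225
1107 = 4·225 + 207
225 = 1·207 + 18
207 = 11·18 + 9
18 = 2·9 + 0
gcd(10413, 46305) = 9.
Working backward:
9 = 207 − 11·18
9 = −11·225 + 12·207
9 = 12·1107 − 59·225
9 = −59·4653 + 248·1107
9 = 248·10413 − 555·4653
9 = −555·46305 + 2468·10413
So 9 = (-555)·46305 + (2468)·10413.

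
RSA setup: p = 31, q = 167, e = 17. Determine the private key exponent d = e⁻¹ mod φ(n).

φ(n) = (p−1)(q−1) = 30·166 = 4980.
Need d with 17·d ≡ 1 (mod 4980). Apply the extended Euclidean algorithm:
4980 = 292*17 + 16
17 = 1*16 + 1
16 = 16*1 + 0
Back-substitute:
1 = 17 − 16
1 = −4980 + 293·17
So 17·293 ≡ 1 (mod 4980), hence d = 293.

293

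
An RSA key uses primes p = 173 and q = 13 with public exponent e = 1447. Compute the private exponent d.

1783

φ(n) = (p−1)(q−1) = 172·12 = 2064.
Need d with 1447·d ≡ 1 (mod 2064). Apply the extended Euclidean algorithm:
2064 = 1*1447 + 617
1447 = 2*617 + 213
617 = 2*213 + 191
213 = 1*191 + 22
191 = 8*22 + 15
22 = 1*15 + 7
15 = 2*7 + 1
7 = 7*1 + 0
Back-substitute:
1 = 15 − 2·7
1 = −2·22 + 3·15
1 = 3·191 − 26·22
1 = −26·213 + 29·191
1 = 29·617 − 84·213
1 = −84·1447 + 197·617
1 = 197·2064 − 281·1447
So 1447·(-281) ≡ 1 (mod 2064), hence d ≡ -281 ≡ 1783 (mod 2064).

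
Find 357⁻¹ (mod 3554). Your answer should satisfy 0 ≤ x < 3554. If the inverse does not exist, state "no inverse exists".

Run Euclid on (3554, 357):
3554 = 9·357 + 341
357 = 1·341 + 16
341 = 21·16 + 5
16 = 3·5 + 1
5 = 5·1 + 0
The gcd is 1. Working backward:
1 = 16 − 3·5
1 = −3·341 + 64·16
1 = 64·357 − 67·341
1 = −67·3554 + 667·357
So 357·667 ≡ 1 (mod 3554).

667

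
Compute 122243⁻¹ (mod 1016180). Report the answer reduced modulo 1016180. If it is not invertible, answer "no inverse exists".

Compute gcd(122243, 1016180):
1016180 = 8·122243 + 38236
122243 = 3·38236 + 7535
38236 = 5·7535 + 561
7535 = 13·561 + 242
561 = 2·242 + 77
242 = 3·77 + 11
77 = 7·11 + 0
gcd(122243, 1016180) = 11 ≠ 1, so 122243 has no multiplicative inverse modulo 1016180.

no inverse exists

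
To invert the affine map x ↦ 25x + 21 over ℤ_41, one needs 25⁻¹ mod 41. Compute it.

23

Run Euclid on (41, 25):
41 = 1·25 + 16
25 = 1·16 + 9
16 = 1·9 + 7
9 = 1·7 + 2
7 = 3·2 + 1
2 = 2·1 + 0
The gcd is 1. Working backward:
1 = 7 − 3·2
1 = −3·9 + 4·7
1 = 4·16 − 7·9
1 = −7·25 + 11·16
1 = 11·41 − 18·25
Hence 25⁻¹ ≡ -18 ≡ 23 (mod 41).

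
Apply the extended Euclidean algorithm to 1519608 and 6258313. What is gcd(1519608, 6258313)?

Apply Euclid's algorithm to 6258313 and 1519608:
6258313 = 4·1519608 + 179881
1519608 = 8·179881 + 80560
179881 = 2·80560 + 18761
80560 = 4·18761 + 5516
18761 = 3·5516 + 2213
5516 = 2·2213 + 1090
2213 = 2·1090 + 33
1090 = 33·33 + 1
33 = 33·1 + 0
gcd(1519608, 6258313) = 1.
Express as a combination:
1 = 1090 − 33·33
1 = −33·2213 + 67·1090
1 = 67·5516 − 167·2213
1 = −167·18761 + 568·5516
1 = 568·80560 − 2439·18761
1 = −2439·179881 + 5446·80560
1 = 5446·1519608 − 46007·179881
1 = −46007·6258313 + 189474·1519608
So 1 = (-46007)·6258313 + (189474)·1519608.

1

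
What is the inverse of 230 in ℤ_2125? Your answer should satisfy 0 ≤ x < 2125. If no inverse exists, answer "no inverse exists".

no inverse exists

Euclidean algorithm on 2125, 230:
2125 = 9×230 + 55
230 = 4×55 + 10
55 = 5×10 + 5
10 = 2×5 + 0
The gcd is 5, not 1, hence no inverse exists.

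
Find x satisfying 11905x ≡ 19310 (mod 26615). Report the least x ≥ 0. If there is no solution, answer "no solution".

176

First find gcd(11905, 26615):
26615 = 2·11905 + 2805
11905 = 4·2805 + 685
2805 = 4·685 + 65
685 = 10·65 + 35
65 = 1·35 + 30
35 = 1·30 + 5
30 = 6·5 + 0
gcd = 5 and 5 | 19310, so solutions exist. Divide through by 5: 2381x ≡ 3862 (mod 5323).
Now find 2381⁻¹ mod 5323:
5323 = 2*2381 + 561
2381 = 4*561 + 137
561 = 4*137 + 13
137 = 10*13 + 7
13 = 1*7 + 6
7 = 1*6 + 1
6 = 6*1 + 0
Back-substitute:
1 = 7 − 6
1 = −13 + 2·7
1 = 2·137 − 21·13
1 = −21·561 + 86·137
1 = 86·2381 − 365·561
1 = −365·5323 + 816·2381
So 2381⁻¹ ≡ 816 (mod 5323).
Then x ≡ 816·3862 ≡ 176 (mod 5323); the smallest non-negative solution is x = 176.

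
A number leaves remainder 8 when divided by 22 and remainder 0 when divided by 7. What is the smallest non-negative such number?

Write x = 8 + 22·k. Then 22·k ≡ 0 − 8 ≡ 6 (mod 7).
Need 22⁻¹ mod 7. Extended Euclid on (7, 1):
7 = 7*1 + 0
22⁻¹ ≡ 1 (mod 7), so k ≡ 1·6 ≡ 6 (mod 7).
x = 8 + 22·6 = 140.

140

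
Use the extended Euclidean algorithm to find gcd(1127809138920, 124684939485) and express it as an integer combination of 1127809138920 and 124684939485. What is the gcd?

Euclidean algorithm:
1127809138920 = 9*124684939485 + 5644683555
124684939485 = 22*5644683555 + 501901275
5644683555 = 11*501901275 + 123769530
501901275 = 4*123769530 + 6823155
123769530 = 18*6823155 + 952740
6823155 = 7*952740 + 153975
952740 = 6*153975 + 28890
153975 = 5*28890 + 9525
28890 = 3*9525 + 315
9525 = 30*315 + 75
315 = 4*75 + 15
75 = 5*15 + 0
gcd(1127809138920, 124684939485) = 15.
Back-substituting:
15 = 315 − 4·75
15 = −4·9525 + 121·315
15 = 121·28890 − 367·9525
15 = −367·153975 + 1956·28890
15 = 1956·952740 − 12103·153975
15 = −12103·6823155 + 86677·952740
15 = 86677·123769530 − 1572289·6823155
15 = −1572289·501901275 + 6375833·123769530
15 = 6375833·5644683555 − 71706452·501901275
15 = −71706452·124684939485 + 1583917777·5644683555
15 = 1583917777·1127809138920 − 14326966445·124684939485
So 15 = (1583917777)·1127809138920 + (-14326966445)·124684939485.

15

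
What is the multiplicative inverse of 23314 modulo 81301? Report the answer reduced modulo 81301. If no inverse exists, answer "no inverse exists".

2319

gcd(81301, 23314) by repeated division:
81301 = 3*23314 + 11359
23314 = 2*11359 + 596
11359 = 19*596 + 35
596 = 17*35 + 1
35 = 35*1 + 0
The gcd is 1. Working backward:
1 = 596 − 17·35
1 = −17·11359 + 324·596
1 = 324·23314 − 665·11359
1 = −665·81301 + 2319·23314
So 23314·2319 ≡ 1 (mod 81301).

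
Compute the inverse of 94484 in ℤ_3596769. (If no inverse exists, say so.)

3341831

Apply the Euclidean algorithm to 3596769 and 94484:
3596769 = 38*94484 + 6377
94484 = 14*6377 + 5206
6377 = 1*5206 + 1171
5206 = 4*1171 + 522
1171 = 2*522 + 127
522 = 4*127 + 14
127 = 9*14 + 1
14 = 14*1 + 0
The gcd is 1. Working backward:
1 = 127 − 9·14
1 = −9·522 + 37·127
1 = 37·1171 − 83·522
1 = −83·5206 + 369·1171
1 = 369·6377 − 452·5206
1 = −452·94484 + 6697·6377
1 = 6697·3596769 − 254938·94484
So 94484·(-254938) ≡ 1 (mod 3596769), and -254938 ≡ 3341831 (mod 3596769).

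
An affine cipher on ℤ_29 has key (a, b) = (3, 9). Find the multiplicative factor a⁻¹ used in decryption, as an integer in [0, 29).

10

gcd(29, 3) by repeated division:
29 = 9·3 + 2
3 = 1·2 + 1
2 = 2·1 + 0
Since gcd(3, 29) = 1, back-substitute to write 1 as a combination:
1 = 3 − 2
1 = −29 + 10·3
So 3·10 ≡ 1 (mod 29).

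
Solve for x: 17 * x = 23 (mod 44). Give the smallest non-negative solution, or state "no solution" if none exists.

35

First find gcd(17, 44):
44 = 2·17 + 10
17 = 1·10 + 7
10 = 1·7 + 3
7 = 2·3 + 1
3 = 3·1 + 0
gcd = 1, so a unique solution mod 44 exists.
Back-substitute for the Bézout coefficients:
1 = 7 − 2·3
1 = −2·10 + 3·7
1 = 3·17 − 5·10
1 = −5·44 + 13·17
So 17·(13) ≡ 1 (mod 44), giving 17⁻¹ ≡ 13.
x ≡ 17⁻¹·23 ≡ 13·23 ≡ 35 (mod 44).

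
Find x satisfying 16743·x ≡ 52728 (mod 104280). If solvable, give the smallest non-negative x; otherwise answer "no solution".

1336

First find gcd(16743, 104280):
104280 = 6*16743 + 3822
16743 = 4*3822 + 1455
3822 = 2*1455 + 912
1455 = 1*912 + 543
912 = 1*543 + 369
543 = 1*369 + 174
369 = 2*174 + 21
174 = 8*21 + 6
21 = 3*6 + 3
6 = 2*3 + 0
gcd = 3 and 3 | 52728, so solutions exist. Divide through by 3: 5581x ≡ 17576 (mod 34760).
Now find 5581⁻¹ mod 34760:
34760 = 6*5581 + 1274
5581 = 4*1274 + 485
1274 = 2*485 + 304
485 = 1*304 + 181
304 = 1*181 + 123
181 = 1*123 + 58
123 = 2*58 + 7
58 = 8*7 + 2
7 = 3*2 + 1
2 = 2*1 + 0
Back-substitute:
1 = 7 − 3·2
1 = −3·58 + 25·7
1 = 25·123 − 53·58
1 = −53·181 + 78·123
1 = 78·304 − 131·181
1 = −131·485 + 209·304
1 = 209·1274 − 549·485
1 = −549·5581 + 2405·1274
1 = 2405·34760 − 14979·5581
So 5581·(-14979) ≡ 1 (mod 34760), i.e. 5581⁻¹ ≡ 19781.
Then x ≡ 19781·17576 ≡ 1336 (mod 34760); the smallest non-negative solution is x = 1336.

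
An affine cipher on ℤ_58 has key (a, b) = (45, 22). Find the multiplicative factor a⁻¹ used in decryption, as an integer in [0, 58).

gcd(58, 45) by repeated division:
58 = 1×45 + 13
45 = 3×13 + 6
13 = 2×6 + 1
6 = 6×1 + 0
gcd = 1, so the inverse exists. Back-substitute:
1 = 13 − 2·6
1 = −2·45 + 7·13
1 = 7·58 − 9·45
So 45·(-9) ≡ 1 (mod 58), and -9 ≡ 49 (mod 58).

49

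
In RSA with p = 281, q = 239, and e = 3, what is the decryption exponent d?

44427

φ(n) = (p−1)(q−1) = 280·238 = 66640.
Need d with 3·d ≡ 1 (mod 66640). Apply the extended Euclidean algorithm:
66640 = 22213×3 + 1
3 = 3×1 + 0
Back-substitute:
1 = 66640 − 22213·3
So 3·(-22213) ≡ 1 (mod 66640), hence d ≡ -22213 ≡ 44427 (mod 66640).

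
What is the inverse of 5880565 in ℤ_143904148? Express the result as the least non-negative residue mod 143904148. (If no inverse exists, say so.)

Apply the Euclidean algorithm to 143904148 and 5880565:
143904148 = 24·5880565 + 2770588
5880565 = 2·2770588 + 339389
2770588 = 8·339389 + 55476
339389 = 6·55476 + 6533
55476 = 8·6533 + 3212
6533 = 2·3212 + 109
3212 = 29·109 + 51
109 = 2·51 + 7
51 = 7·7 + 2
7 = 3·2 + 1
2 = 2·1 + 0
Since gcd(5880565, 143904148) = 1, back-substitute to write 1 as a combination:
1 = 7 − 3·2
1 = −3·51 + 22·7
1 = 22·109 − 47·51
1 = −47·3212 + 1385·109
1 = 1385·6533 − 2817·3212
1 = −2817·55476 + 23921·6533
1 = 23921·339389 − 146343·55476
1 = −146343·2770588 + 1194665·339389
1 = 1194665·5880565 − 2535673·2770588
1 = −2535673·143904148 + 62050817·5880565
So 5880565·62050817 ≡ 1 (mod 143904148).

62050817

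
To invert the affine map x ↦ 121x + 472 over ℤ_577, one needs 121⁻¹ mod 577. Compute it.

62

Run Euclid on (577, 121):
577 = 4×121 + 93
121 = 1×93 + 28
93 = 3×28 + 9
28 = 3×9 + 1
9 = 9×1 + 0
gcd = 1, so the inverse exists. Back-substitute:
1 = 28 − 3·9
1 = −3·93 + 10·28
1 = 10·121 − 13·93
1 = −13·577 + 62·121
So 121·62 ≡ 1 (mod 577).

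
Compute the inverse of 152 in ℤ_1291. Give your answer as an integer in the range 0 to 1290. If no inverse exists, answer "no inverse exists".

Apply the Euclidean algorithm to 1291 and 152:
1291 = 8×152 + 75
152 = 2×75 + 2
75 = 37×2 + 1
2 = 2×1 + 0
Since gcd(152, 1291) = 1, back-substitute to write 1 as a combination:
1 = 75 − 37·2
1 = −37·152 + 75·75
1 = 75·1291 − 637·152
Hence 152⁻¹ ≡ -637 ≡ 654 (mod 1291).

654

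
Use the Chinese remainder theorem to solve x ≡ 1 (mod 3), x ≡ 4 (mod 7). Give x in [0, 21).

Write x = 1 + 3·k. Then 3·k ≡ 4 − 1 ≡ 3 (mod 7).
Need 3⁻¹ mod 7. Extended Euclid on (7, 3):
7 = 2*3 + 1
3 = 3*1 + 0
Back-substitute:
1 = 7 − 2·3
3⁻¹ ≡ 5 (mod 7), so k ≡ 5·3 ≡ 1 (mod 7).
x = 1 + 3·1 = 4.

4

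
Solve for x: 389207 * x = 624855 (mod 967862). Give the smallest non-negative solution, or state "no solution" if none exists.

First find gcd(389207, 967862):
967862 = 2·389207 + 189448
389207 = 2·189448 + 10311
189448 = 18·10311 + 3850
10311 = 2·3850 + 2611
3850 = 1·2611 + 1239
2611 = 2·1239 + 133
1239 = 9·133 + 42
133 = 3·42 + 7
42 = 6·7 + 0
gcd = 7 and 7 | 624855, so solutions exist. Divide through by 7: 55601x ≡ 89265 (mod 138266).
Now find 55601⁻¹ mod 138266:
138266 = 2*55601 + 27064
55601 = 2*27064 + 1473
27064 = 18*1473 + 550
1473 = 2*550 + 373
550 = 1*373 + 177
373 = 2*177 + 19
177 = 9*19 + 6
19 = 3*6 + 1
6 = 6*1 + 0
Back-substitute:
1 = 19 − 3·6
1 = −3·177 + 28·19
1 = 28·373 − 59·177
1 = −59·550 + 87·373
1 = 87·1473 − 233·550
1 = −233·27064 + 4281·1473
1 = 4281·55601 − 8795·27064
1 = −8795·138266 + 21871·55601
So 55601⁻¹ ≡ 21871 (mod 138266).
Then x ≡ 21871·89265 ≡ 137161 (mod 138266); the smallest non-negative solution is x = 137161.

137161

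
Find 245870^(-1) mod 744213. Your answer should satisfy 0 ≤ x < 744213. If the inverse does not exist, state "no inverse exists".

245366

gcd(744213, 245870) by repeated division:
744213 = 3×245870 + 6603
245870 = 37×6603 + 1559
6603 = 4×1559 + 367
1559 = 4×367 + 91
367 = 4×91 + 3
91 = 30×3 + 1
3 = 3×1 + 0
gcd = 1, so the inverse exists. Back-substitute:
1 = 91 − 30·3
1 = −30·367 + 121·91
1 = 121·1559 − 514·367
1 = −514·6603 + 2177·1559
1 = 2177·245870 − 81063·6603
1 = −81063·744213 + 245366·245870
So 245870·245366 ≡ 1 (mod 744213).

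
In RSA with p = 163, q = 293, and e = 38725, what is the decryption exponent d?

φ(n) = (p−1)(q−1) = 162·292 = 47304.
Need d with 38725·d ≡ 1 (mod 47304). Apply the extended Euclidean algorithm:
47304 = 1·38725 + 8579
38725 = 4·8579 + 4409
8579 = 1·4409 + 4170
4409 = 1·4170 + 239
4170 = 17·239 + 107
239 = 2·107 + 25
107 = 4·25 + 7
25 = 3·7 + 4
7 = 1·4 + 3
4 = 1·3 + 1
3 = 3·1 + 0
Back-substitute:
1 = 4 − 3
1 = −7 + 2·4
1 = 2·25 − 7·7
1 = −7·107 + 30·25
1 = 30·239 − 67·107
1 = −67·4170 + 1169·239
1 = 1169·4409 − 1236·4170
1 = −1236·8579 + 2405·4409
1 = 2405·38725 − 10856·8579
1 = −10856·47304 + 13261·38725
So 38725·13261 ≡ 1 (mod 47304), hence d = 13261.

13261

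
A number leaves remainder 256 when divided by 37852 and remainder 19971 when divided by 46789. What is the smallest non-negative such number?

221472308

Write x = 256 + 37852·k. Then 37852·k ≡ 19971 − 256 ≡ 19715 (mod 46789).
Need 37852⁻¹ mod 46789. Extended Euclid on (46789, 37852):
46789 = 1*37852 + 8937
37852 = 4*8937 + 2104
8937 = 4*2104 + 521
2104 = 4*521 + 20
521 = 26*20 + 1
20 = 20*1 + 0
Back-substitute:
1 = 521 − 26·20
1 = −26·2104 + 105·521
1 = 105·8937 − 446·2104
1 = −446·37852 + 1889·8937
1 = 1889·46789 − 2335·37852
37852⁻¹ ≡ 44454 (mod 46789), so k ≡ 44454·19715 ≡ 5851 (mod 46789).
x = 256 + 37852·5851 = 221472308.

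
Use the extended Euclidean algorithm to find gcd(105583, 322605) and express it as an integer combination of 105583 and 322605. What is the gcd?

Euclidean algorithm:
322605 = 3×105583 + 5856
105583 = 18×5856 + 175
5856 = 33×175 + 81
175 = 2×81 + 13
81 = 6×13 + 3
13 = 4×3 + 1
3 = 3×1 + 0
gcd(105583, 322605) = 1.
Express as a combination:
1 = 13 − 4·3
1 = −4·81 + 25·13
1 = 25·175 − 54·81
1 = −54·5856 + 1807·175
1 = 1807·105583 − 32580·5856
1 = −32580·322605 + 99547·105583
So 1 = (-32580)·322605 + (99547)·105583.

1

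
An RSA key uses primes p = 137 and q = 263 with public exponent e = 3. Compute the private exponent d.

φ(n) = (p−1)(q−1) = 136·262 = 35632.
Need d with 3·d ≡ 1 (mod 35632). Apply the extended Euclidean algorithm:
35632 = 11877*3 + 1
3 = 3*1 + 0
Back-substitute:
1 = 35632 − 11877·3
So 3·(-11877) ≡ 1 (mod 35632), hence d ≡ -11877 ≡ 23755 (mod 35632).

23755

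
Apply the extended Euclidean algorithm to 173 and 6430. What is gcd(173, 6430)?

1

Apply Euclid's algorithm to 6430 and 173:
6430 = 37·173 + 29
173 = 5·29 + 28
29 = 1·28 + 1
28 = 28·1 + 0
gcd(173, 6430) = 1.
Express as a combination:
1 = 29 − 28
1 = −173 + 6·29
1 = 6·6430 − 223·173
So 1 = (6)·6430 + (-223)·173.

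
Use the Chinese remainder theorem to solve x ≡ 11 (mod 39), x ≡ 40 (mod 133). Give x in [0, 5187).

3365

Write x = 11 + 39·k. Then 39·k ≡ 40 − 11 ≡ 29 (mod 133).
Need 39⁻¹ mod 133. Extended Euclid on (133, 39):
133 = 3*39 + 16
39 = 2*16 + 7
16 = 2*7 + 2
7 = 3*2 + 1
2 = 2*1 + 0
Back-substitute:
1 = 7 − 3·2
1 = −3·16 + 7·7
1 = 7·39 − 17·16
1 = −17·133 + 58·39
39⁻¹ ≡ 58 (mod 133), so k ≡ 58·29 ≡ 86 (mod 133).
x = 11 + 39·86 = 3365.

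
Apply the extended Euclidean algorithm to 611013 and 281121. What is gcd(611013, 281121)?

Euclidean algorithm:
611013 = 2×281121 + 48771
281121 = 5×48771 + 37266
48771 = 1×37266 + 11505
37266 = 3×11505 + 2751
11505 = 4×2751 + 501
2751 = 5×501 + 246
501 = 2×246 + 9
246 = 27×9 + 3
9 = 3×3 + 0
gcd(611013, 281121) = 3.
Express as a combination:
3 = 246 − 27·9
3 = −27·501 + 55·246
3 = 55·2751 − 302·501
3 = −302·11505 + 1263·2751
3 = 1263·37266 − 4091·11505
3 = −4091·48771 + 5354·37266
3 = 5354·281121 − 30861·48771
3 = −30861·611013 + 67076·281121
So 3 = (-30861)·611013 + (67076)·281121.

3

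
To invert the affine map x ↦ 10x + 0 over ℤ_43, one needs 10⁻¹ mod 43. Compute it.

13

Run Euclid on (43, 10):
43 = 4×10 + 3
10 = 3×3 + 1
3 = 3×1 + 0
The gcd is 1. Working backward:
1 = 10 − 3·3
1 = −3·43 + 13·10
So 10·13 ≡ 1 (mod 43).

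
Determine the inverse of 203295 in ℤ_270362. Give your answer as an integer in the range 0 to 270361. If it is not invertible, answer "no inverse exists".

Apply the Euclidean algorithm to 270362 and 203295:
270362 = 1×203295 + 67067
203295 = 3×67067 + 2094
67067 = 32×2094 + 59
2094 = 35×59 + 29
59 = 2×29 + 1
29 = 29×1 + 0
gcd = 1, so the inverse exists. Back-substitute:
1 = 59 − 2·29
1 = −2·2094 + 71·59
1 = 71·67067 − 2274·2094
1 = −2274·203295 + 6893·67067
1 = 6893·270362 − 9167·203295
Hence 203295⁻¹ ≡ -9167 ≡ 261195 (mod 270362).

261195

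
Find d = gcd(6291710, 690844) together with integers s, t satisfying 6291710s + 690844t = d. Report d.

Euclidean algorithm:
6291710 = 9·690844 + 74114
690844 = 9·74114 + 23818
74114 = 3·23818 + 2660
23818 = 8·2660 + 2538
2660 = 1·2538 + 122
2538 = 20·122 + 98
122 = 1·98 + 24
98 = 4·24 + 2
24 = 12·2 + 0
gcd(6291710, 690844) = 2.
Express as a combination:
2 = 98 − 4·24
2 = −4·122 + 5·98
2 = 5·2538 − 104·122
2 = −104·2660 + 109·2538
2 = 109·23818 − 976·2660
2 = −976·74114 + 3037·23818
2 = 3037·690844 − 28309·74114
2 = −28309·6291710 + 257818·690844
So 2 = (-28309)·6291710 + (257818)·690844.

2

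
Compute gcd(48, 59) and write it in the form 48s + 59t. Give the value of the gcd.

Euclidean algorithm:
59 = 1*48 + 11
48 = 4*11 + 4
11 = 2*4 + 3
4 = 1*3 + 1
3 = 3*1 + 0
gcd(48, 59) = 1.
Back-substituting:
1 = 4 − 3
1 = −11 + 3·4
1 = 3·48 − 13·11
1 = −13·59 + 16·48
So 1 = (-13)·59 + (16)·48.

1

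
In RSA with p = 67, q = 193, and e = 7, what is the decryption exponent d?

φ(n) = (p−1)(q−1) = 66·192 = 12672.
Need d with 7·d ≡ 1 (mod 12672). Apply the extended Euclidean algorithm:
12672 = 1810*7 + 2
7 = 3*2 + 1
2 = 2*1 + 0
Back-substitute:
1 = 7 − 3·2
1 = −3·12672 + 5431·7
So 7·5431 ≡ 1 (mod 12672), hence d = 5431.

5431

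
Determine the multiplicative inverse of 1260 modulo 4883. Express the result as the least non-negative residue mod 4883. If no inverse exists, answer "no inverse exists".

Extended Euclidean algorithm:
4883 = 3·1260 + 1103
1260 = 1·1103 + 157
1103 = 7·157 + 4
157 = 39·4 + 1
4 = 4·1 + 0
gcd = 1, so the inverse exists. Back-substitute:
1 = 157 − 39·4
1 = −39·1103 + 274·157
1 = 274·1260 − 313·1103
1 = −313·4883 + 1213·1260
So 1260·1213 ≡ 1 (mod 4883).

1213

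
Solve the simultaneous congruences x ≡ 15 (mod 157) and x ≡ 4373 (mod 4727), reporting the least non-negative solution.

713423

Write x = 15 + 157·k. Then 157·k ≡ 4373 − 15 ≡ 4358 (mod 4727).
Need 157⁻¹ mod 4727. Extended Euclid on (4727, 157):
4727 = 30×157 + 17
157 = 9×17 + 4
17 = 4×4 + 1
4 = 4×1 + 0
Back-substitute:
1 = 17 − 4·4
1 = −4·157 + 37·17
1 = 37·4727 − 1114·157
157⁻¹ ≡ 3613 (mod 4727), so k ≡ 3613·4358 ≡ 4544 (mod 4727).
x = 15 + 157·4544 = 713423.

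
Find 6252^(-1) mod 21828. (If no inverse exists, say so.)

no inverse exists

Euclidean algorithm on 21828, 6252:
21828 = 3×6252 + 3072
6252 = 2×3072 + 108
3072 = 28×108 + 48
108 = 2×48 + 12
48 = 4×12 + 0
Since gcd = 12 > 1, 6252 is not a unit mod 21828.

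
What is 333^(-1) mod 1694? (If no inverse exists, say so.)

1577

gcd(1694, 333) by repeated division:
1694 = 5×333 + 29
333 = 11×29 + 14
29 = 2×14 + 1
14 = 14×1 + 0
gcd = 1, so the inverse exists. Back-substitute:
1 = 29 − 2·14
1 = −2·333 + 23·29
1 = 23·1694 − 117·333
So 333·(-117) ≡ 1 (mod 1694), and -117 ≡ 1577 (mod 1694).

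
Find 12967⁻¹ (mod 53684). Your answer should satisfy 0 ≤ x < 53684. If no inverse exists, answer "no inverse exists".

Extended Euclidean algorithm:
53684 = 4×12967 + 1816
12967 = 7×1816 + 255
1816 = 7×255 + 31
255 = 8×31 + 7
31 = 4×7 + 3
7 = 2×3 + 1
3 = 3×1 + 0
The gcd is 1. Working backward:
1 = 7 − 2·3
1 = −2·31 + 9·7
1 = 9·255 − 74·31
1 = −74·1816 + 527·255
1 = 527·12967 − 3763·1816
1 = −3763·53684 + 15579·12967
So 12967·15579 ≡ 1 (mod 53684).

15579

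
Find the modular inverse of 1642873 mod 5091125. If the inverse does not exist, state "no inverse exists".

gcd(5091125, 1642873) by repeated division:
5091125 = 3×1642873 + 162506
1642873 = 10×162506 + 17813
162506 = 9×17813 + 2189
17813 = 8×2189 + 301
2189 = 7×301 + 82
301 = 3×82 + 55
82 = 1×55 + 27
55 = 2×27 + 1
27 = 27×1 + 0
gcd = 1, so the inverse exists. Back-substitute:
1 = 55 − 2·27
1 = −2·82 + 3·55
1 = 3·301 − 11·82
1 = −11·2189 + 80·301
1 = 80·17813 − 651·2189
1 = −651·162506 + 5939·17813
1 = 5939·1642873 − 60041·162506
1 = −60041·5091125 + 186062·1642873
So 1642873·186062 ≡ 1 (mod 5091125).

186062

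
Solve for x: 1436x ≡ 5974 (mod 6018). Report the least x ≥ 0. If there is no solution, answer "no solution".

989

First find gcd(1436, 6018):
6018 = 4·1436 + 274
1436 = 5·274 + 66
274 = 4·66 + 10
66 = 6·10 + 6
10 = 1·6 + 4
6 = 1·4 + 2
4 = 2·2 + 0
gcd = 2 and 2 | 5974, so solutions exist. Divide through by 2: 718x ≡ 2987 (mod 3009).
Now find 718⁻¹ mod 3009:
3009 = 4*718 + 137
718 = 5*137 + 33
137 = 4*33 + 5
33 = 6*5 + 3
5 = 1*3 + 2
3 = 1*2 + 1
2 = 2*1 + 0
Back-substitute:
1 = 3 − 2
1 = −5 + 2·3
1 = 2·33 − 13·5
1 = −13·137 + 54·33
1 = 54·718 − 283·137
1 = −283·3009 + 1186·718
So 718⁻¹ ≡ 1186 (mod 3009).
Then x ≡ 1186·2987 ≡ 989 (mod 3009); the smallest non-negative solution is x = 989.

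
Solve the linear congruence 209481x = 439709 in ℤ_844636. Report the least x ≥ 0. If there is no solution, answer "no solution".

485605

First find gcd(209481, 844636):
844636 = 4·209481 + 6712
209481 = 31·6712 + 1409
6712 = 4·1409 + 1076
1409 = 1·1076 + 333
1076 = 3·333 + 77
333 = 4·77 + 25
77 = 3·25 + 2
25 = 12·2 + 1
2 = 2·1 + 0
gcd = 1, so a unique solution mod 844636 exists.
Back-substitute for the Bézout coefficients:
1 = 25 − 12·2
1 = −12·77 + 37·25
1 = 37·333 − 160·77
1 = −160·1076 + 517·333
1 = 517·1409 − 677·1076
1 = −677·6712 + 3225·1409
1 = 3225·209481 − 100652·6712
1 = −100652·844636 + 405833·209481
So 209481·(405833) ≡ 1 (mod 844636), giving 209481⁻¹ ≡ 405833.
x ≡ 209481⁻¹·439709 ≡ 405833·439709 ≡ 485605 (mod 844636).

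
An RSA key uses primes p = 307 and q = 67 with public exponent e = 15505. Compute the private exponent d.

409

φ(n) = (p−1)(q−1) = 306·66 = 20196.
Need d with 15505·d ≡ 1 (mod 20196). Apply the extended Euclidean algorithm:
20196 = 1×15505 + 4691
15505 = 3×4691 + 1432
4691 = 3×1432 + 395
1432 = 3×395 + 247
395 = 1×247 + 148
247 = 1×148 + 99
148 = 1×99 + 49
99 = 2×49 + 1
49 = 49×1 + 0
Back-substitute:
1 = 99 − 2·49
1 = −2·148 + 3·99
1 = 3·247 − 5·148
1 = −5·395 + 8·247
1 = 8·1432 − 29·395
1 = −29·4691 + 95·1432
1 = 95·15505 − 314·4691
1 = −314·20196 + 409·15505
So 15505·409 ≡ 1 (mod 20196), hence d = 409.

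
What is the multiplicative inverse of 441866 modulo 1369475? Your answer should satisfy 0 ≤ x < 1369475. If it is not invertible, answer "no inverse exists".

Run Euclid on (1369475, 441866):
1369475 = 3·441866 + 43877
441866 = 10·43877 + 3096
43877 = 14·3096 + 533
3096 = 5·533 + 431
533 = 1·431 + 102
431 = 4·102 + 23
102 = 4·23 + 10
23 = 2·10 + 3
10 = 3·3 + 1
3 = 3·1 + 0
Since gcd(441866, 1369475) = 1, back-substitute to write 1 as a combination:
1 = 10 − 3·3
1 = −3·23 + 7·10
1 = 7·102 − 31·23
1 = −31·431 + 131·102
1 = 131·533 − 162·431
1 = −162·3096 + 941·533
1 = 941·43877 − 13336·3096
1 = −13336·441866 + 134301·43877
1 = 134301·1369475 − 416239·441866
Thus 441866·(-416239) ≡ 1 (mod 1369475); reducing, -416239 mod 1369475 = 953236.

953236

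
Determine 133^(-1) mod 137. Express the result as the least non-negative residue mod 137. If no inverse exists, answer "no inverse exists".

Run Euclid on (137, 133):
137 = 1*133 + 4
133 = 33*4 + 1
4 = 4*1 + 0
Since gcd(133, 137) = 1, back-substitute to write 1 as a combination:
1 = 133 − 33·4
1 = −33·137 + 34·133
So 133·34 ≡ 1 (mod 137).

34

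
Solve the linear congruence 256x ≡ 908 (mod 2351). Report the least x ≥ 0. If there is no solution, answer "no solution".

First find gcd(256, 2351):
2351 = 9×256 + 47
256 = 5×47 + 21
47 = 2×21 + 5
21 = 4×5 + 1
5 = 5×1 + 0
gcd = 1, so a unique solution mod 2351 exists.
Back-substitute for the Bézout coefficients:
1 = 21 − 4·5
1 = −4·47 + 9·21
1 = 9·256 − 49·47
1 = −49·2351 + 450·256
So 256·(450) ≡ 1 (mod 2351), giving 256⁻¹ ≡ 450.
x ≡ 256⁻¹·908 ≡ 450·908 ≡ 1877 (mod 2351).

1877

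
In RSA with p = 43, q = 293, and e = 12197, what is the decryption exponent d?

8237

φ(n) = (p−1)(q−1) = 42·292 = 12264.
Need d with 12197·d ≡ 1 (mod 12264). Apply the extended Euclidean algorithm:
12264 = 1×12197 + 67
12197 = 182×67 + 3
67 = 22×3 + 1
3 = 3×1 + 0
Back-substitute:
1 = 67 − 22·3
1 = −22·12197 + 4005·67
1 = 4005·12264 − 4027·12197
So 12197·(-4027) ≡ 1 (mod 12264), hence d ≡ -4027 ≡ 8237 (mod 12264).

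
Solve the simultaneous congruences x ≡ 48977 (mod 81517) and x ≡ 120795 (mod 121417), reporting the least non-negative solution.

Write x = 48977 + 81517·k. Then 81517·k ≡ 120795 − 48977 ≡ 71818 (mod 121417).
Need 81517⁻¹ mod 121417. Extended Euclid on (121417, 81517):
121417 = 1·81517 + 39900
81517 = 2·39900 + 1717
39900 = 23·1717 + 409
1717 = 4·409 + 81
409 = 5·81 + 4
81 = 20·4 + 1
4 = 4·1 + 0
Back-substitute:
1 = 81 − 20·4
1 = −20·409 + 101·81
1 = 101·1717 − 424·409
1 = −424·39900 + 9853·1717
1 = 9853·81517 − 20130·39900
1 = −20130·121417 + 29983·81517
81517⁻¹ ≡ 29983 (mod 121417), so k ≡ 29983·71818 ≡ 110016 (mod 121417).
x = 48977 + 81517·110016 = 8968223249.

8968223249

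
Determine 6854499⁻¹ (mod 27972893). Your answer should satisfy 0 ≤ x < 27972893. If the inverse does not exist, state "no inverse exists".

24919148

Run Euclid on (27972893, 6854499):
27972893 = 4*6854499 + 554897
6854499 = 12*554897 + 195735
554897 = 2*195735 + 163427
195735 = 1*163427 + 32308
163427 = 5*32308 + 1887
32308 = 17*1887 + 229
1887 = 8*229 + 55
229 = 4*55 + 9
55 = 6*9 + 1
9 = 9*1 + 0
The gcd is 1. Working backward:
1 = 55 − 6·9
1 = −6·229 + 25·55
1 = 25·1887 − 206·229
1 = −206·32308 + 3527·1887
1 = 3527·163427 − 17841·32308
1 = −17841·195735 + 21368·163427
1 = 21368·554897 − 60577·195735
1 = −60577·6854499 + 748292·554897
1 = 748292·27972893 − 3053745·6854499
Hence 6854499⁻¹ ≡ -3053745 ≡ 24919148 (mod 27972893).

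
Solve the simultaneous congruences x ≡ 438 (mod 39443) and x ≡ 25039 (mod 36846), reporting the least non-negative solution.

892398313

Write x = 438 + 39443·k. Then 39443·k ≡ 25039 − 438 ≡ 24601 (mod 36846).
Need 39443⁻¹ mod 36846. Extended Euclid on (36846, 2597):
36846 = 14×2597 + 488
2597 = 5×488 + 157
488 = 3×157 + 17
157 = 9×17 + 4
17 = 4×4 + 1
4 = 4×1 + 0
Back-substitute:
1 = 17 − 4·4
1 = −4·157 + 37·17
1 = 37·488 − 115·157
1 = −115·2597 + 612·488
1 = 612·36846 − 8683·2597
39443⁻¹ ≡ 28163 (mod 36846), so k ≡ 28163·24601 ≡ 22625 (mod 36846).
x = 438 + 39443·22625 = 892398313.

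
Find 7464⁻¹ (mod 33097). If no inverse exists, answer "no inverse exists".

Extended Euclidean algorithm:
33097 = 4×7464 + 3241
7464 = 2×3241 + 982
3241 = 3×982 + 295
982 = 3×295 + 97
295 = 3×97 + 4
97 = 24×4 + 1
4 = 4×1 + 0
gcd = 1, so the inverse exists. Back-substitute:
1 = 97 − 24·4
1 = −24·295 + 73·97
1 = 73·982 − 243·295
1 = −243·3241 + 802·982
1 = 802·7464 − 1847·3241
1 = −1847·33097 + 8190·7464
So 7464·8190 ≡ 1 (mod 33097).

8190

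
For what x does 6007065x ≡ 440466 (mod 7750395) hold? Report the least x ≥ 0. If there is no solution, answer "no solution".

no solution

gcd(6007065, 7750395):
7750395 = 1·6007065 + 1743330
6007065 = 3·1743330 + 777075
1743330 = 2·777075 + 189180
777075 = 4·189180 + 20355
189180 = 9·20355 + 5985
20355 = 3·5985 + 2400
5985 = 2·2400 + 1185
2400 = 2·1185 + 30
1185 = 39·30 + 15
30 = 2·15 + 0
gcd = 15, but 15 ∤ 440466, so the congruence has no solution.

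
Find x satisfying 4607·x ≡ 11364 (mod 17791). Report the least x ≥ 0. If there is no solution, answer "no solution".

15237

First find gcd(4607, 17791):
17791 = 3×4607 + 3970
4607 = 1×3970 + 637
3970 = 6×637 + 148
637 = 4×148 + 45
148 = 3×45 + 13
45 = 3×13 + 6
13 = 2×6 + 1
6 = 6×1 + 0
gcd = 1, so a unique solution mod 17791 exists.
Back-substitute for the Bézout coefficients:
1 = 13 − 2·6
1 = −2·45 + 7·13
1 = 7·148 − 23·45
1 = −23·637 + 99·148
1 = 99·3970 − 617·637
1 = −617·4607 + 716·3970
1 = 716·17791 − 2765·4607
So 4607·(-2765) ≡ 1 (mod 17791), giving 4607⁻¹ ≡ 15026.
x ≡ 4607⁻¹·11364 ≡ 15026·11364 ≡ 15237 (mod 17791).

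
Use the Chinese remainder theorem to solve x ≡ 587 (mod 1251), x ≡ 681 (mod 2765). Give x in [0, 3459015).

Write x = 587 + 1251·k. Then 1251·k ≡ 681 − 587 ≡ 94 (mod 2765).
Need 1251⁻¹ mod 2765. Extended Euclid on (2765, 1251):
2765 = 2×1251 + 263
1251 = 4×263 + 199
263 = 1×199 + 64
199 = 3×64 + 7
64 = 9×7 + 1
7 = 7×1 + 0
Back-substitute:
1 = 64 − 9·7
1 = −9·199 + 28·64
1 = 28·263 − 37·199
1 = −37·1251 + 176·263
1 = 176·2765 − 389·1251
1251⁻¹ ≡ 2376 (mod 2765), so k ≡ 2376·94 ≡ 2144 (mod 2765).
x = 587 + 1251·2144 = 2682731.

2682731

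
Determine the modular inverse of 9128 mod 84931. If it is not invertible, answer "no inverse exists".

Euclidean algorithm on 84931, 9128:
84931 = 9*9128 + 2779
9128 = 3*2779 + 791
2779 = 3*791 + 406
791 = 1*406 + 385
406 = 1*385 + 21
385 = 18*21 + 7
21 = 3*7 + 0
The gcd is 7, not 1, hence no inverse exists.

no inverse exists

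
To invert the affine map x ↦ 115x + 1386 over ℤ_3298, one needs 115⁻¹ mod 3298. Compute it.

803

Extended Euclidean algorithm:
3298 = 28·115 + 78
115 = 1·78 + 37
78 = 2·37 + 4
37 = 9·4 + 1
4 = 4·1 + 0
The gcd is 1. Working backward:
1 = 37 − 9·4
1 = −9·78 + 19·37
1 = 19·115 − 28·78
1 = −28·3298 + 803·115
So 115·803 ≡ 1 (mod 3298).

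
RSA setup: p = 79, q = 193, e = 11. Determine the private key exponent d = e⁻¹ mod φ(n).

2723

φ(n) = (p−1)(q−1) = 78·192 = 14976.
Need d with 11·d ≡ 1 (mod 14976). Apply the extended Euclidean algorithm:
14976 = 1361·11 + 5
11 = 2·5 + 1
5 = 5·1 + 0
Back-substitute:
1 = 11 − 2·5
1 = −2·14976 + 2723·11
So 11·2723 ≡ 1 (mod 14976), hence d = 2723.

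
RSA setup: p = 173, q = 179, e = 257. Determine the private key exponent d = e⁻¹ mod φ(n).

12985

φ(n) = (p−1)(q−1) = 172·178 = 30616.
Need d with 257·d ≡ 1 (mod 30616). Apply the extended Euclidean algorithm:
30616 = 119*257 + 33
257 = 7*33 + 26
33 = 1*26 + 7
26 = 3*7 + 5
7 = 1*5 + 2
5 = 2*2 + 1
2 = 2*1 + 0
Back-substitute:
1 = 5 − 2·2
1 = −2·7 + 3·5
1 = 3·26 − 11·7
1 = −11·33 + 14·26
1 = 14·257 − 109·33
1 = −109·30616 + 12985·257
So 257·12985 ≡ 1 (mod 30616), hence d = 12985.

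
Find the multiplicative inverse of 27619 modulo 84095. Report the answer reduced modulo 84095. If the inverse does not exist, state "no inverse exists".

31179

gcd(84095, 27619) by repeated division:
84095 = 3·27619 + 1238
27619 = 22·1238 + 383
1238 = 3·383 + 89
383 = 4·89 + 27
89 = 3·27 + 8
27 = 3·8 + 3
8 = 2·3 + 2
3 = 1·2 + 1
2 = 2·1 + 0
gcd = 1, so the inverse exists. Back-substitute:
1 = 3 − 2
1 = −8 + 3·3
1 = 3·27 − 10·8
1 = −10·89 + 33·27
1 = 33·383 − 142·89
1 = −142·1238 + 459·383
1 = 459·27619 − 10240·1238
1 = −10240·84095 + 31179·27619
So 27619·31179 ≡ 1 (mod 84095).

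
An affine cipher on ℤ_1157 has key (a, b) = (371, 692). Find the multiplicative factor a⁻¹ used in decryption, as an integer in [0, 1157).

184

Apply the Euclidean algorithm to 1157 and 371:
1157 = 3*371 + 44
371 = 8*44 + 19
44 = 2*19 + 6
19 = 3*6 + 1
6 = 6*1 + 0
Since gcd(371, 1157) = 1, back-substitute to write 1 as a combination:
1 = 19 − 3·6
1 = −3·44 + 7·19
1 = 7·371 − 59·44
1 = −59·1157 + 184·371
So 371·184 ≡ 1 (mod 1157).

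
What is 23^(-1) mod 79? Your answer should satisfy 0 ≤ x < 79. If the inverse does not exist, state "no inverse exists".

55

Extended Euclidean algorithm:
79 = 3·23 + 10
23 = 2·10 + 3
10 = 3·3 + 1
3 = 3·1 + 0
The gcd is 1. Working backward:
1 = 10 − 3·3
1 = −3·23 + 7·10
1 = 7·79 − 24·23
So 23·(-24) ≡ 1 (mod 79), and -24 ≡ 55 (mod 79).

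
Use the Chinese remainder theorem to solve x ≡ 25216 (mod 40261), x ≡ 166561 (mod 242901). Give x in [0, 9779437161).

6457446745

Write x = 25216 + 40261·k. Then 40261·k ≡ 166561 − 25216 ≡ 141345 (mod 242901).
Need 40261⁻¹ mod 242901. Extended Euclid on (242901, 40261):
242901 = 6·40261 + 1335
40261 = 30·1335 + 211
1335 = 6·211 + 69
211 = 3·69 + 4
69 = 17·4 + 1
4 = 4·1 + 0
Back-substitute:
1 = 69 − 17·4
1 = −17·211 + 52·69
1 = 52·1335 − 329·211
1 = −329·40261 + 9922·1335
1 = 9922·242901 − 59861·40261
40261⁻¹ ≡ 183040 (mod 242901), so k ≡ 183040·141345 ≡ 160389 (mod 242901).
x = 25216 + 40261·160389 = 6457446745.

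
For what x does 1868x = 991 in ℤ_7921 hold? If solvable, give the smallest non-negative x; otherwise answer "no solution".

344

First find gcd(1868, 7921):
7921 = 4×1868 + 449
1868 = 4×449 + 72
449 = 6×72 + 17
72 = 4×17 + 4
17 = 4×4 + 1
4 = 4×1 + 0
gcd = 1, so a unique solution mod 7921 exists.
Back-substitute for the Bézout coefficients:
1 = 17 − 4·4
1 = −4·72 + 17·17
1 = 17·449 − 106·72
1 = −106·1868 + 441·449
1 = 441·7921 − 1870·1868
So 1868·(-1870) ≡ 1 (mod 7921), giving 1868⁻¹ ≡ 6051.
x ≡ 1868⁻¹·991 ≡ 6051·991 ≡ 344 (mod 7921).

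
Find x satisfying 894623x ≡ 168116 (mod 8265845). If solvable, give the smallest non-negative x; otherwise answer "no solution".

First find gcd(894623, 8265845):
8265845 = 9*894623 + 214238
894623 = 4*214238 + 37671
214238 = 5*37671 + 25883
37671 = 1*25883 + 11788
25883 = 2*11788 + 2307
11788 = 5*2307 + 253
2307 = 9*253 + 30
253 = 8*30 + 13
30 = 2*13 + 4
13 = 3*4 + 1
4 = 4*1 + 0
gcd = 1, so a unique solution mod 8265845 exists.
Back-substitute for the Bézout coefficients:
1 = 13 − 3·4
1 = −3·30 + 7·13
1 = 7·253 − 59·30
1 = −59·2307 + 538·253
1 = 538·11788 − 2749·2307
1 = −2749·25883 + 6036·11788
1 = 6036·37671 − 8785·25883
1 = −8785·214238 + 49961·37671
1 = 49961·894623 − 208629·214238
1 = −208629·8265845 + 1927622·894623
So 894623·(1927622) ≡ 1 (mod 8265845), giving 894623⁻¹ ≡ 1927622.
x ≡ 894623⁻¹·168116 ≡ 1927622·168116 ≡ 1646927 (mod 8265845).

1646927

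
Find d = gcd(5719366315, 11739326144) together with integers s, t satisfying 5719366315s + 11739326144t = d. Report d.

13

Euclidean algorithm:
11739326144 = 2×5719366315 + 300593514
5719366315 = 19×300593514 + 8089549
300593514 = 37×8089549 + 1280201
8089549 = 6×1280201 + 408343
1280201 = 3×408343 + 55172
408343 = 7×55172 + 22139
55172 = 2×22139 + 10894
22139 = 2×10894 + 351
10894 = 31×351 + 13
351 = 27×13 + 0
gcd(5719366315, 11739326144) = 13.
Express as a combination:
13 = 10894 − 31·351
13 = −31·22139 + 63·10894
13 = 63·55172 − 157·22139
13 = −157·408343 + 1162·55172
13 = 1162·1280201 − 3643·408343
13 = −3643·8089549 + 23020·1280201
13 = 23020·300593514 − 855383·8089549
13 = −855383·5719366315 + 16275297·300593514
13 = 16275297·11739326144 − 33405977·5719366315
So 13 = (16275297)·11739326144 + (-33405977)·5719366315.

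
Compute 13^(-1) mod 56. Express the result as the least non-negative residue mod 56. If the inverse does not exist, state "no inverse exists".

13

Apply the Euclidean algorithm to 56 and 13:
56 = 4·13 + 4
13 = 3·4 + 1
4 = 4·1 + 0
gcd = 1, so the inverse exists. Back-substitute:
1 = 13 − 3·4
1 = −3·56 + 13·13
So 13·13 ≡ 1 (mod 56).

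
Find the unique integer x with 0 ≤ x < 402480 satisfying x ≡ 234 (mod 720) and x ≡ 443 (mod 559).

Write x = 234 + 720·k. Then 720·k ≡ 443 − 234 ≡ 209 (mod 559).
Need 720⁻¹ mod 559. Extended Euclid on (559, 161):
559 = 3×161 + 76
161 = 2×76 + 9
76 = 8×9 + 4
9 = 2×4 + 1
4 = 4×1 + 0
Back-substitute:
1 = 9 − 2·4
1 = −2·76 + 17·9
1 = 17·161 − 36·76
1 = −36·559 + 125·161
720⁻¹ ≡ 125 (mod 559), so k ≡ 125·209 ≡ 411 (mod 559).
x = 234 + 720·411 = 296154.

296154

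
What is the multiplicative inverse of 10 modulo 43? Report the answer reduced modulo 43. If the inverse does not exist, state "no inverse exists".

Extended Euclidean algorithm:
43 = 4×10 + 3
10 = 3×3 + 1
3 = 3×1 + 0
Since gcd(10, 43) = 1, back-substitute to write 1 as a combination:
1 = 10 − 3·3
1 = −3·43 + 13·10
So 10·13 ≡ 1 (mod 43).

13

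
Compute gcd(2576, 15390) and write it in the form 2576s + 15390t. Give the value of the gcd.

2

Euclidean algorithm:
15390 = 5×2576 + 2510
2576 = 1×2510 + 66
2510 = 38×66 + 2
66 = 33×2 + 0
gcd(2576, 15390) = 2.
Back-substituting:
2 = 2510 − 38·66
2 = −38·2576 + 39·2510
2 = 39·15390 − 233·2576
So 2 = (39)·15390 + (-233)·2576.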